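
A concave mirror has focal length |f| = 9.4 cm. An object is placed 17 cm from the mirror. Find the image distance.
f = +9.4 cm (concave); 1/di = 1/f − 1/do → di = 21.03 cm (real image, in front of mirror)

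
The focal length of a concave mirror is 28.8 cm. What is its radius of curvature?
R = 2|f| = 57.6 cm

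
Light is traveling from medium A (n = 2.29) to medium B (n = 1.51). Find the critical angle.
θc = arcsin(n₂/n₁) = 41.25°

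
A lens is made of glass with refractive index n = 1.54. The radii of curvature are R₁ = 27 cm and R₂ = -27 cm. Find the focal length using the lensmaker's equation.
1/f = (n − 1)(1/R₁ − 1/R₂) → f = 25 cm (converging lens)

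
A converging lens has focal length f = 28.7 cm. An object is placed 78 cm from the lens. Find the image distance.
1/di = 1/f − 1/do → di = 45.41 cm (real image)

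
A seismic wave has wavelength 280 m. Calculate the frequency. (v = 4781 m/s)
f = v/λ = 17.07 Hz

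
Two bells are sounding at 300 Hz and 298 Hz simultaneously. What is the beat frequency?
2 Hz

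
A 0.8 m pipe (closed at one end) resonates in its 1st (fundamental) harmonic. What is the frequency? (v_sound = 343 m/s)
fₙ = nv/(4L) = 107.2 Hz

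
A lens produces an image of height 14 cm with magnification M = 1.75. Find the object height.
ho = |hi|/|M| = 8 cm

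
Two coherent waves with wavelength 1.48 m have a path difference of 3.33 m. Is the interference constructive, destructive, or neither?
neither (partial) — path difference = 2.25λ, neither a whole number of wavelengths nor an odd multiple of λ/2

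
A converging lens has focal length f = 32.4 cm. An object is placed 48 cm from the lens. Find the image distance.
1/di = 1/f − 1/do → di = 99.69 cm (real image)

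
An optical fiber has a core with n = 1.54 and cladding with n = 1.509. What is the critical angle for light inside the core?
θc = arcsin(n_cladding/n_core) = 78.48°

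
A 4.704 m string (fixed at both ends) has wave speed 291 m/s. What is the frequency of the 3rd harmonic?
fₙ = nv/(2L) = 92.79 Hz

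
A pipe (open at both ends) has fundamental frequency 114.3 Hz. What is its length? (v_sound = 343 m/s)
L = v/(2f₁) = 1.5 m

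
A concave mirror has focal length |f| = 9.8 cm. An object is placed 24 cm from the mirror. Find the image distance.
f = +9.8 cm (concave); 1/di = 1/f − 1/do → di = 16.56 cm (real image, in front of mirror)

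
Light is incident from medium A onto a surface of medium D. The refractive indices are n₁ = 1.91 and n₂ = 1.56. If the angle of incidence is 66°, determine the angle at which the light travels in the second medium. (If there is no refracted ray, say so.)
sin θ₂ = (n₁/n₂)·sin θ₁ = 1.119 > 1, so there is no refracted ray — the light undergoes total internal reflection.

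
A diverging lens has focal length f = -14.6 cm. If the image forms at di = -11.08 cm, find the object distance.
1/do = 1/f − 1/di → do = 45.96 cm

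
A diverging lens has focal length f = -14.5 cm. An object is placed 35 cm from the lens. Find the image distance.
1/di = 1/f − 1/do → di = -10.25 cm (virtual image)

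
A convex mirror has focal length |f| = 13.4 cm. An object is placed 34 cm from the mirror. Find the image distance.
f = −13.4 cm (convex); 1/di = 1/f − 1/do → di = -9.612 cm (virtual image, behind mirror)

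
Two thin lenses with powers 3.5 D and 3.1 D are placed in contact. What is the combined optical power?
P_total = P₁ + P₂ = 6.6 D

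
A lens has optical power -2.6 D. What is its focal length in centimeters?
f = 1/P = -38.46 cm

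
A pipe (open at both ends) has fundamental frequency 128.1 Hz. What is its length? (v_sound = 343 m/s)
L = v/(2f₁) = 1.339 m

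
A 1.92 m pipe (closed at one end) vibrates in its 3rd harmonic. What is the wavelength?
λₙ = 4L/n = 2.56 m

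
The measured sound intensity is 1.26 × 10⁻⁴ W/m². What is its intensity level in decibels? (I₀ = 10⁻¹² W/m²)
β = 10·log₁₀(I/I₀) = 81 dB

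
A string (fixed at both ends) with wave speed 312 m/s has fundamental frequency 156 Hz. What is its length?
L = v/(2f₁) = 1 m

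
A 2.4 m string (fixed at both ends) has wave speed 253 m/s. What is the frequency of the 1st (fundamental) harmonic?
fₙ = nv/(2L) = 52.71 Hz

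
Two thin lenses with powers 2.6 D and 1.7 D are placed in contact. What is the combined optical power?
P_total = P₁ + P₂ = 4.3 D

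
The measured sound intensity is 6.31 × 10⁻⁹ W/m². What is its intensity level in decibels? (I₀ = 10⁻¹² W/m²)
β = 10·log₁₀(I/I₀) = 38 dB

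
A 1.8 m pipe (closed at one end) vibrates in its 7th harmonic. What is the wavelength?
λₙ = 4L/n = 1.029 m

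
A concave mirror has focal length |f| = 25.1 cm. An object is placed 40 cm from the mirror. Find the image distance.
f = +25.1 cm (concave); 1/di = 1/f − 1/do → di = 67.38 cm (real image, in front of mirror)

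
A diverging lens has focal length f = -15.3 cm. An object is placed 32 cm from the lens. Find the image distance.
1/di = 1/f − 1/do → di = -10.35 cm (virtual image)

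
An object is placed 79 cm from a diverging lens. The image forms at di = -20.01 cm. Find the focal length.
1/f = 1/do + 1/di → f = -26.8 cm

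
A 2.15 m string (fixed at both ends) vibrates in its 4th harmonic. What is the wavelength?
λₙ = 2L/n = 1.075 m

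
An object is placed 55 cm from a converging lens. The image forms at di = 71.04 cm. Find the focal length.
1/f = 1/do + 1/di → f = 31 cm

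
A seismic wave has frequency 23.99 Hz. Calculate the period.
T = 1/f = 0.04168 s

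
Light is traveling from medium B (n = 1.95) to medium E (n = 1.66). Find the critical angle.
θc = arcsin(n₂/n₁) = 58.35°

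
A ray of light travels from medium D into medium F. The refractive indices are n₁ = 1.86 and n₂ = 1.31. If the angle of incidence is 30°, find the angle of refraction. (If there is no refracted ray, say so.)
sin θ₂ = (n₁/n₂)·sin θ₁ = 0.7099 → θ₂ = 45.23°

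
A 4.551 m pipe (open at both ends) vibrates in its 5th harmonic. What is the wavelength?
λₙ = 2L/n = 1.82 m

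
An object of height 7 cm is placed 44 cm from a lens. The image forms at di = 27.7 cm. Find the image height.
hi = (-di/do) × ho = -4.407 cm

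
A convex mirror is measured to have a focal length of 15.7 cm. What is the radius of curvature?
R = 2|f| = 31.4 cm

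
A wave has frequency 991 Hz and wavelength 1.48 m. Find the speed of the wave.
v = fλ = 1467 m/s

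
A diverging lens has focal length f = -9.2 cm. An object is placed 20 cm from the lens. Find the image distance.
1/di = 1/f − 1/do → di = -6.301 cm (virtual image)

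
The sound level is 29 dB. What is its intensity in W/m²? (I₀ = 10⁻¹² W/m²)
I = I₀·10^(β/10) = 7.94 × 10⁻¹⁰ W/m²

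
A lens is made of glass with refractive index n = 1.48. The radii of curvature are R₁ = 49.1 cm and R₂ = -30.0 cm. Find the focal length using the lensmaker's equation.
1/f = (n − 1)(1/R₁ − 1/R₂) → f = 38.8 cm (converging lens)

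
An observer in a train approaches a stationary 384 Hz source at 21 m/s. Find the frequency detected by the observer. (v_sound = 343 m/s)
f_obs = f·(v + v_o)/v = 407.5 Hz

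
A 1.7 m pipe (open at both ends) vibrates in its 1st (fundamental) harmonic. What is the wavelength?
λₙ = 2L/n = 3.4 m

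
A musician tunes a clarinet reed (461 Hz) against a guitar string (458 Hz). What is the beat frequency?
3 Hz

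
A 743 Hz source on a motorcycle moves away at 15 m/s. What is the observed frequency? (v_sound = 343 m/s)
f_obs = f·v/(v + v_s) = 711.9 Hz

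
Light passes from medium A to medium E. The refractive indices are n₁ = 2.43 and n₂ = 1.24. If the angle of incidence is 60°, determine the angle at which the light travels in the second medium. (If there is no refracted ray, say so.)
sin θ₂ = (n₁/n₂)·sin θ₁ = 1.697 > 1, so there is no refracted ray — the light undergoes total internal reflection.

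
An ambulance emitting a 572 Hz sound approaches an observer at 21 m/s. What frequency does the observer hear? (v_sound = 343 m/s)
f_obs = f·v/(v − v_s) = 609.3 Hz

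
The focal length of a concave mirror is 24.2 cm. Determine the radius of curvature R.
R = 2|f| = 48.4 cm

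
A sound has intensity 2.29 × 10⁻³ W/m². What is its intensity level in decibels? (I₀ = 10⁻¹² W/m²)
β = 10·log₁₀(I/I₀) = 93.6 dB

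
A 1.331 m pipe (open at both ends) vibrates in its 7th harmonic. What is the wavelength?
λₙ = 2L/n = 0.3803 m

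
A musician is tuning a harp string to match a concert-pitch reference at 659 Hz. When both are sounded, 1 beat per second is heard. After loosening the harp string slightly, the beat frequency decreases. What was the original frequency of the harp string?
660 Hz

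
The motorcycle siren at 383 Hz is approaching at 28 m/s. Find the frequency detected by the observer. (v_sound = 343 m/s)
f_obs = f·v/(v − v_s) = 417 Hz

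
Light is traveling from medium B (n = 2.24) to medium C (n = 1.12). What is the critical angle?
θc = arcsin(n₂/n₁) = 30°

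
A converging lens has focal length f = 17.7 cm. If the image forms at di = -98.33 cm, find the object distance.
1/do = 1/f − 1/di → do = 15 cm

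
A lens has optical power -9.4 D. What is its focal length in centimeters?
f = 1/P = -10.64 cm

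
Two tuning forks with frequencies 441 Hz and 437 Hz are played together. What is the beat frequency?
4 Hz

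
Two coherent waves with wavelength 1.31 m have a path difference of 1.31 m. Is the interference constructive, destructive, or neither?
constructive — path difference = 1λ, a whole number of wavelengths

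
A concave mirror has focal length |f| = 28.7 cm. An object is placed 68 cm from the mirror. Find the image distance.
f = +28.7 cm (concave); 1/di = 1/f − 1/do → di = 49.66 cm (real image, in front of mirror)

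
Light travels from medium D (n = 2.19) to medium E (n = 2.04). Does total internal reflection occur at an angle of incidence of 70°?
θc = arcsin(n₂/n₁) = 68.67°; 70° > θc, so yes — total internal reflection.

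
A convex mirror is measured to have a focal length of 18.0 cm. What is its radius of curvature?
R = 2|f| = 36 cm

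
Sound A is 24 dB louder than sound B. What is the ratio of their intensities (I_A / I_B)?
I_A/I_B = 10^(Δβ/10) = 251.2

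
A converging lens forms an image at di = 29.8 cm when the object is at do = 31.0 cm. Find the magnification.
M = −di/do = -0.9613 (inverted image)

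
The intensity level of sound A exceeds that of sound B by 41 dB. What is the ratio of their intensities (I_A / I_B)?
I_A/I_B = 10^(Δβ/10) = 12590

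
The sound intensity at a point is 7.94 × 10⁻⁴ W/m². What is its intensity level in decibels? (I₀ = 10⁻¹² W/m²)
β = 10·log₁₀(I/I₀) = 89 dB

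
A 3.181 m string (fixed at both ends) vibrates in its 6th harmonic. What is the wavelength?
λₙ = 2L/n = 1.06 m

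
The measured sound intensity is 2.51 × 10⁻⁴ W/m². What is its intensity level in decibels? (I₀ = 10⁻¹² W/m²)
β = 10·log₁₀(I/I₀) = 84 dB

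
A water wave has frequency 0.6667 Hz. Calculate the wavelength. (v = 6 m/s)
λ = v/f = 9 m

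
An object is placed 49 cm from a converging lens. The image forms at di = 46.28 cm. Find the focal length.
1/f = 1/do + 1/di → f = 23.8 cm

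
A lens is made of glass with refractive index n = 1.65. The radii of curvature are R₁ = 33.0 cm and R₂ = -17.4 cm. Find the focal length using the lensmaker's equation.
1/f = (n − 1)(1/R₁ − 1/R₂) → f = 17.53 cm (converging lens)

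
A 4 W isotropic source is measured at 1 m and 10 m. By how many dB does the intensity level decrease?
Δβ = 20·log₁₀(r₂/r₁) = 20 dB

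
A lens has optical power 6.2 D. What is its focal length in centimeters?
f = 1/P = 16.13 cm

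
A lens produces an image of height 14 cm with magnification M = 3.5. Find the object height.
ho = |hi|/|M| = 4 cm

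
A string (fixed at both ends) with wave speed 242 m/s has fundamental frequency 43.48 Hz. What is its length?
L = v/(2f₁) = 2.783 m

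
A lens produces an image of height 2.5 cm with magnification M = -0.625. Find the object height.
ho = |hi|/|M| = 4 cm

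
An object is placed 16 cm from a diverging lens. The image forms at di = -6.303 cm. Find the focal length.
1/f = 1/do + 1/di → f = -10.4 cm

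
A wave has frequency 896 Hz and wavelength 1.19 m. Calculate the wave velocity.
v = fλ = 1066 m/s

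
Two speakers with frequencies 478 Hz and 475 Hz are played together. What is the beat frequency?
3 Hz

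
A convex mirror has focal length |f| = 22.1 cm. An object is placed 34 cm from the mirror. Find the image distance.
f = −22.1 cm (convex); 1/di = 1/f − 1/do → di = -13.39 cm (virtual image, behind mirror)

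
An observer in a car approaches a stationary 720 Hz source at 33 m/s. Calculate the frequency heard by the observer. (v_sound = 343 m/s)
f_obs = f·(v + v_o)/v = 789.3 Hz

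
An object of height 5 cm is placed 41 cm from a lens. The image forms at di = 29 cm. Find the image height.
hi = (-di/do) × ho = -3.537 cm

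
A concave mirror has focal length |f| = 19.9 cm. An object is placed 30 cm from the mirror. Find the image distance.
f = +19.9 cm (concave); 1/di = 1/f − 1/do → di = 59.11 cm (real image, in front of mirror)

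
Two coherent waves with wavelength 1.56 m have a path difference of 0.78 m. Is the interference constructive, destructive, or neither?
destructive — path difference = 0.5λ, an odd multiple of λ/2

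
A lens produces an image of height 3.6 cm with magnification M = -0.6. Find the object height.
ho = |hi|/|M| = 6 cm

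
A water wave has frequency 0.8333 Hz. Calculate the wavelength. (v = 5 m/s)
λ = v/f = 6 m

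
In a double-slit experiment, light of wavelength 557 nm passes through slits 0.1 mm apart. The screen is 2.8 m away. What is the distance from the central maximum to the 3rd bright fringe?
y = mλL/d = 46.79 mm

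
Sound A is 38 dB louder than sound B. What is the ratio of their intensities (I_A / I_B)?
I_A/I_B = 10^(Δβ/10) = 6310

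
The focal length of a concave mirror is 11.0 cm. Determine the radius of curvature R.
R = 2|f| = 22 cm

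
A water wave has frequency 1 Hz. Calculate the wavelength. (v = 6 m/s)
λ = v/f = 6 m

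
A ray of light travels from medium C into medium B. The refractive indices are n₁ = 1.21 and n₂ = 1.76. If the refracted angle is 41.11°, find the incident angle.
sin θ₁ = (n₂/n₁)·sin θ₂ → θ₁ = 73.01°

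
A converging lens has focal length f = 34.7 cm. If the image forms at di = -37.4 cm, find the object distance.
1/do = 1/f − 1/di → do = 18 cm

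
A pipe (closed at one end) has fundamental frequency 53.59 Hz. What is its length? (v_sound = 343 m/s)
L = v/(4f₁) = 1.6 m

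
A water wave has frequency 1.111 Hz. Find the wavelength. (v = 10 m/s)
λ = v/f = 9.001 m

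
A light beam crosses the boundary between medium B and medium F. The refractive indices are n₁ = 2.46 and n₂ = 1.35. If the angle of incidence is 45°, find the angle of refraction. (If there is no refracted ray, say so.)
sin θ₂ = (n₁/n₂)·sin θ₁ = 1.289 > 1, so there is no refracted ray — the light undergoes total internal reflection.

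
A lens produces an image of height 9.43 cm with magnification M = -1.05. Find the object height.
ho = |hi|/|M| = 8.981 cm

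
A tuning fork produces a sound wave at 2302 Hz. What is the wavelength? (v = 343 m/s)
λ = v/f = 0.149 m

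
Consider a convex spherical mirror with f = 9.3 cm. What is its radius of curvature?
R = 2|f| = 18.6 cm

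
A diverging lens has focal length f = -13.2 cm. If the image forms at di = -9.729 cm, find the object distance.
1/do = 1/f − 1/di → do = 37 cm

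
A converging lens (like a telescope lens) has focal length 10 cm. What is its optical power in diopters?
P = 1/f = 10 D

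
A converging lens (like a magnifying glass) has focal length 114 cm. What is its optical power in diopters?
P = 1/f = 0.8772 D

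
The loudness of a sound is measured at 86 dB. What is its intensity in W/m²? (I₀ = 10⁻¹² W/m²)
I = I₀·10^(β/10) = 3.98 × 10⁻⁴ W/m²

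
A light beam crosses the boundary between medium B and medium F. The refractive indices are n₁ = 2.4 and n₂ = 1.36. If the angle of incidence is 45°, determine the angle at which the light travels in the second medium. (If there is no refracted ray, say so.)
sin θ₂ = (n₁/n₂)·sin θ₁ = 1.248 > 1, so there is no refracted ray — the light undergoes total internal reflection.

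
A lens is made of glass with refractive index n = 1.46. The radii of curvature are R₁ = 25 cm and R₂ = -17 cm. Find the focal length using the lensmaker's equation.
1/f = (n − 1)(1/R₁ − 1/R₂) → f = 22 cm (converging lens)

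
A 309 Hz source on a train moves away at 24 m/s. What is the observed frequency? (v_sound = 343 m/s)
f_obs = f·v/(v + v_s) = 288.8 Hz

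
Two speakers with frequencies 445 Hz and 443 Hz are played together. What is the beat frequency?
2 Hz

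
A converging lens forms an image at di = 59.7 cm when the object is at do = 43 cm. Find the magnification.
M = −di/do = -1.388 (inverted image)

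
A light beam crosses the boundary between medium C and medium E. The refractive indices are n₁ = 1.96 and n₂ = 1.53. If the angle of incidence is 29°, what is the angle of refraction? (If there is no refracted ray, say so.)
sin θ₂ = (n₁/n₂)·sin θ₁ = 0.6211 → θ₂ = 38.39°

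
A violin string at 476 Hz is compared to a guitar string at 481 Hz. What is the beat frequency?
5 Hz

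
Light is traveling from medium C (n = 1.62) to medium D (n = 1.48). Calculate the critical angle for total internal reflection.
θc = arcsin(n₂/n₁) = 66°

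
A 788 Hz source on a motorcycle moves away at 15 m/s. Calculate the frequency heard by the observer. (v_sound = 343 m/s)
f_obs = f·v/(v + v_s) = 755 Hz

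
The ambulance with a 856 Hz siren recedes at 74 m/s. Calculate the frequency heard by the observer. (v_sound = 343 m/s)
f_obs = f·v/(v + v_s) = 704.1 Hz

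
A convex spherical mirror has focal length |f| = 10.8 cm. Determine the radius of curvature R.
R = 2|f| = 21.6 cm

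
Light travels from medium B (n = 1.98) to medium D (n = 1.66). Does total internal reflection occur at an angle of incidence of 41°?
θc = arcsin(n₂/n₁) = 56.97°; 41° < θc, so no — the ray refracts.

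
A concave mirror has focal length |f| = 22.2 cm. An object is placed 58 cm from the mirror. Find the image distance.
f = +22.2 cm (concave); 1/di = 1/f − 1/do → di = 35.97 cm (real image, in front of mirror)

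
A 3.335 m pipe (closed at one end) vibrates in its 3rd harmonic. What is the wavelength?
λₙ = 4L/n = 4.447 m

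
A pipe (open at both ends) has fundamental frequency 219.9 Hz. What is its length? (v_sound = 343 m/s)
L = v/(2f₁) = 0.7799 m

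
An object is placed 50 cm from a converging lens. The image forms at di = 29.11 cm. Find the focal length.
1/f = 1/do + 1/di → f = 18.4 cm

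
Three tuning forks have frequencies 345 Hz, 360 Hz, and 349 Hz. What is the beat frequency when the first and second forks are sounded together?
15 Hz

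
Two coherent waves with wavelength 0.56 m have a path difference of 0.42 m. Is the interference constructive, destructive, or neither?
neither (partial) — path difference = 0.75λ, neither a whole number of wavelengths nor an odd multiple of λ/2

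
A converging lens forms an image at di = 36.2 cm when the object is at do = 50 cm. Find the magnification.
M = −di/do = -0.724 (inverted image)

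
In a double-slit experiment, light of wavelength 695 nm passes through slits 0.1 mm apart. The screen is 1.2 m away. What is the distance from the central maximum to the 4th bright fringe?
y = mλL/d = 33.36 mm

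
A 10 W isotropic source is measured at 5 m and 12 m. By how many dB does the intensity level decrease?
Δβ = 20·log₁₀(r₂/r₁) = 7.604 dB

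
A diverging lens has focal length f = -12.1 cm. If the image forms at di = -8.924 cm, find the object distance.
1/do = 1/f − 1/di → do = 34 cm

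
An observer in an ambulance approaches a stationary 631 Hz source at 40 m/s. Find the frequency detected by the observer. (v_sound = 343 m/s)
f_obs = f·(v + v_o)/v = 704.6 Hz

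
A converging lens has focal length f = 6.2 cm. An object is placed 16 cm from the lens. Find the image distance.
1/di = 1/f − 1/do → di = 10.12 cm (real image)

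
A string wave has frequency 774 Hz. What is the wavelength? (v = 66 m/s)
λ = v/f = 0.08527 m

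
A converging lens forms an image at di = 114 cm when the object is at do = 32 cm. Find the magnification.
M = −di/do = -3.562 (inverted image)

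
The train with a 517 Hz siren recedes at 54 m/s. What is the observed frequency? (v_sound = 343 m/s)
f_obs = f·v/(v + v_s) = 446.7 Hz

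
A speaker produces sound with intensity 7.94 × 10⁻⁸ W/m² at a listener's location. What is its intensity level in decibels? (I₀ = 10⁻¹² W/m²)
β = 10·log₁₀(I/I₀) = 49 dB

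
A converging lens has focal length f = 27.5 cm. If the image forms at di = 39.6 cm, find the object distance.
1/do = 1/f − 1/di → do = 90 cm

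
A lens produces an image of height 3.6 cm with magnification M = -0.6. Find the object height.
ho = |hi|/|M| = 6 cm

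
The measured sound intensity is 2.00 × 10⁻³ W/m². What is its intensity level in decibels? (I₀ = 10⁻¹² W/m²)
β = 10·log₁₀(I/I₀) = 93.01 dB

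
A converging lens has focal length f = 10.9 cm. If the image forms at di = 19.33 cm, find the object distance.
1/do = 1/f − 1/di → do = 24.99 cm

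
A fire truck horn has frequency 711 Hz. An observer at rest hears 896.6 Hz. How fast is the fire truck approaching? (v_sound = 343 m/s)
v_s = v·(1 − f/f_obs) = 71 m/s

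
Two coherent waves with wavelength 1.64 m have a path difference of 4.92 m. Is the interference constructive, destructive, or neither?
constructive — path difference = 3λ, a whole number of wavelengths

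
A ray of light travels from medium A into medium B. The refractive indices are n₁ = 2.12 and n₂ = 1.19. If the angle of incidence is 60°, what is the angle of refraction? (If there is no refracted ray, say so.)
sin θ₂ = (n₁/n₂)·sin θ₁ = 1.543 > 1, so there is no refracted ray — the light undergoes total internal reflection.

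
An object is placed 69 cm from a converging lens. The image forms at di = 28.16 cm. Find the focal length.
1/f = 1/do + 1/di → f = 20 cm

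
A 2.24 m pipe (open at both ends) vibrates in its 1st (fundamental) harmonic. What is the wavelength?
λₙ = 2L/n = 4.48 m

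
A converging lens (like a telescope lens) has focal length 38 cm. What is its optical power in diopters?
P = 1/f = 2.632 D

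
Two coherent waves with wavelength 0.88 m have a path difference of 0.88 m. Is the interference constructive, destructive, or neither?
constructive — path difference = 1λ, a whole number of wavelengths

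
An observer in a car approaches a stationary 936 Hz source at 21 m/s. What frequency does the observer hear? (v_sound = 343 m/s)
f_obs = f·(v + v_o)/v = 993.3 Hz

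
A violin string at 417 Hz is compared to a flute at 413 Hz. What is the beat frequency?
4 Hz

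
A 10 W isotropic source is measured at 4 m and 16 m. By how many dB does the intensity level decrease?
Δβ = 20·log₁₀(r₂/r₁) = 12.04 dB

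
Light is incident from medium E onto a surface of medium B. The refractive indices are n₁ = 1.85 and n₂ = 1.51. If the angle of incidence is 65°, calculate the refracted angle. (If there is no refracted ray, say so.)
sin θ₂ = (n₁/n₂)·sin θ₁ = 1.11 > 1, so there is no refracted ray — the light undergoes total internal reflection.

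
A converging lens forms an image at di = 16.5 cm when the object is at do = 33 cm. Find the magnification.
M = −di/do = -0.5 (inverted image)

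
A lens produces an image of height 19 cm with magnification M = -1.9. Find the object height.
ho = |hi|/|M| = 10 cm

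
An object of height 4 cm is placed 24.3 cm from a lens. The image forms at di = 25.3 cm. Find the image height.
hi = (-di/do) × ho = -4.165 cm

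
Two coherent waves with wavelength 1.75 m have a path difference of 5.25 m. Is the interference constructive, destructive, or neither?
constructive — path difference = 3λ, a whole number of wavelengths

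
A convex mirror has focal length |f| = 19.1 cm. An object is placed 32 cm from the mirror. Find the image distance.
f = −19.1 cm (convex); 1/di = 1/f − 1/do → di = -11.96 cm (virtual image, behind mirror)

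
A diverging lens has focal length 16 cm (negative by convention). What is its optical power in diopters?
P = 1/f = -6.25 D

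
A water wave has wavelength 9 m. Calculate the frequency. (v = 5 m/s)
f = v/λ = 0.5556 Hz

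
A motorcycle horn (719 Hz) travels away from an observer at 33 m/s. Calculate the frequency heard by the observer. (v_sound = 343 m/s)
f_obs = f·v/(v + v_s) = 655.9 Hz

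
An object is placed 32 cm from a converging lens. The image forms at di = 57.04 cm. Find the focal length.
1/f = 1/do + 1/di → f = 20.5 cm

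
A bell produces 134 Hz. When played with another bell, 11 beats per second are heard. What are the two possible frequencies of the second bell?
f₂ = 134 ± 11 Hz → 145 Hz or 123 Hz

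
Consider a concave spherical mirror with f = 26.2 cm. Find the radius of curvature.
R = 2|f| = 52.4 cm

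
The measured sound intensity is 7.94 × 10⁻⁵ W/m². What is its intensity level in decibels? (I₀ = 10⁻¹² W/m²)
β = 10·log₁₀(I/I₀) = 79 dB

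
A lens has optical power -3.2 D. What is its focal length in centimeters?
f = 1/P = -31.25 cm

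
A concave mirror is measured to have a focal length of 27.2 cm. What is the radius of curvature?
R = 2|f| = 54.4 cm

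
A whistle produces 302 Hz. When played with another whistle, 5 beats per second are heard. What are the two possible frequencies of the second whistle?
f₂ = 302 ± 5 Hz → 307 Hz or 297 Hz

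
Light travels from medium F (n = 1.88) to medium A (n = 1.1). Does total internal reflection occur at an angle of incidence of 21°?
θc = arcsin(n₂/n₁) = 35.81°; 21° < θc, so no — the ray refracts.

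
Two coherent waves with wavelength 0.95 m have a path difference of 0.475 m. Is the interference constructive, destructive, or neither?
destructive — path difference = 0.5λ, an odd multiple of λ/2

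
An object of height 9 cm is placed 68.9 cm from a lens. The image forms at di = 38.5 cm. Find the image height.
hi = (-di/do) × ho = -5.029 cm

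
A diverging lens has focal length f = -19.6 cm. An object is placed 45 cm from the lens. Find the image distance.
1/di = 1/f − 1/do → di = -13.65 cm (virtual image)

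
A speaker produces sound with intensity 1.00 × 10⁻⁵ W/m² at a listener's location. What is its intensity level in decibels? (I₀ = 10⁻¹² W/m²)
β = 10·log₁₀(I/I₀) = 70 dB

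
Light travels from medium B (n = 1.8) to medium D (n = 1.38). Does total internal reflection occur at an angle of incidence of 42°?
θc = arcsin(n₂/n₁) = 50.06°; 42° < θc, so no — the ray refracts.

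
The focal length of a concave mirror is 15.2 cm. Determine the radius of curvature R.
R = 2|f| = 30.4 cm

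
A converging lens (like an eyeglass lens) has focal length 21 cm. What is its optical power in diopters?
P = 1/f = 4.762 D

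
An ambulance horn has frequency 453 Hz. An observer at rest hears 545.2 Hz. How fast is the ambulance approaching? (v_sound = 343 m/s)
v_s = v·(1 − f/f_obs) = 58.01 m/s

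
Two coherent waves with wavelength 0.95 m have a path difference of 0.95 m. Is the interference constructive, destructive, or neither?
constructive — path difference = 1λ, a whole number of wavelengths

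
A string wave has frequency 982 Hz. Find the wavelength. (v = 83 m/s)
λ = v/f = 0.08452 m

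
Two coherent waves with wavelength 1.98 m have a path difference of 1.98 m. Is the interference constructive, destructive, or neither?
constructive — path difference = 1λ, a whole number of wavelengths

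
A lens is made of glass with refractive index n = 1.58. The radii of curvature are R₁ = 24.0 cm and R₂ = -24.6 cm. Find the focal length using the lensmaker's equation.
1/f = (n − 1)(1/R₁ − 1/R₂) → f = 20.95 cm (converging lens)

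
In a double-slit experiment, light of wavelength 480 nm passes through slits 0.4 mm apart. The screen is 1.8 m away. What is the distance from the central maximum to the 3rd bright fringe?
y = mλL/d = 6.48 mm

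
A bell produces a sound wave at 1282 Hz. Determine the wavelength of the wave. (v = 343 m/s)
λ = v/f = 0.2676 m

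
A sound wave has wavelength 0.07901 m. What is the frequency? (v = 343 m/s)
f = v/λ = 4341 Hz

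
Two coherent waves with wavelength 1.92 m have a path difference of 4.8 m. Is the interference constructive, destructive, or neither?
destructive — path difference = 2.5λ, an odd multiple of λ/2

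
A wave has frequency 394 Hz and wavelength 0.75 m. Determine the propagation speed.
v = fλ = 295.5 m/s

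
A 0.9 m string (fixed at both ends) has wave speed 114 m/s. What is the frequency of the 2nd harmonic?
fₙ = nv/(2L) = 126.7 Hz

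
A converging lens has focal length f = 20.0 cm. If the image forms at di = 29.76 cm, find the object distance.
1/do = 1/f − 1/di → do = 60.98 cm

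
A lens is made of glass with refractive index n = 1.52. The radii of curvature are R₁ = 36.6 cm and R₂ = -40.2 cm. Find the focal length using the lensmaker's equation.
1/f = (n − 1)(1/R₁ − 1/R₂) → f = 36.84 cm (converging lens)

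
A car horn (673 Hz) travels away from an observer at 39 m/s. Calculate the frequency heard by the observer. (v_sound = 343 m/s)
f_obs = f·v/(v + v_s) = 604.3 Hz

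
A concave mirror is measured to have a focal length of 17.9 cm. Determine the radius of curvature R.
R = 2|f| = 35.8 cm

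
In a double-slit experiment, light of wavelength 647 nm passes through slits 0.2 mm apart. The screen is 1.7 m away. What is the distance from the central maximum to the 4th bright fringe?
y = mλL/d = 22 mm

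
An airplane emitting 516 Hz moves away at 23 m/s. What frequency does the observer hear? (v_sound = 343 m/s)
f_obs = f·v/(v + v_s) = 483.6 Hz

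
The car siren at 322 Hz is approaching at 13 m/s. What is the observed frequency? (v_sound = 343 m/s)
f_obs = f·v/(v − v_s) = 334.7 Hz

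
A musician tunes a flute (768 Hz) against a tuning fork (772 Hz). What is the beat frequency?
4 Hz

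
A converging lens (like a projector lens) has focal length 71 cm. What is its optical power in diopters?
P = 1/f = 1.408 D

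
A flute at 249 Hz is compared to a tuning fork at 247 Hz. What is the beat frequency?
2 Hz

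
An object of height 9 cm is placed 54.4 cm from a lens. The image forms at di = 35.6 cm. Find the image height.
hi = (-di/do) × ho = -5.89 cm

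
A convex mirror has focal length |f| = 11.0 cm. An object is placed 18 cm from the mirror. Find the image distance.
f = −11.0 cm (convex); 1/di = 1/f − 1/do → di = -6.828 cm (virtual image, behind mirror)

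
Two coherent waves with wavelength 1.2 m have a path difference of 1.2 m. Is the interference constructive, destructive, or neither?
constructive — path difference = 1λ, a whole number of wavelengths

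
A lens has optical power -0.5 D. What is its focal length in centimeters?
f = 1/P = -200 cm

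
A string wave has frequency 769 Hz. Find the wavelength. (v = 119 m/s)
λ = v/f = 0.1547 m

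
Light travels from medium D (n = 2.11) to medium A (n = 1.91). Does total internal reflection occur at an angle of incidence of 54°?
θc = arcsin(n₂/n₁) = 64.85°; 54° < θc, so no — the ray refracts.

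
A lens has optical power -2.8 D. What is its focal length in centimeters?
f = 1/P = -35.71 cm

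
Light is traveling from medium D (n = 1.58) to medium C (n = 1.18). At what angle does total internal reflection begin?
θc = arcsin(n₂/n₁) = 48.32°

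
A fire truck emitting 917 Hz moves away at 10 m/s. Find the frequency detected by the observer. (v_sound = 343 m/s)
f_obs = f·v/(v + v_s) = 891 Hz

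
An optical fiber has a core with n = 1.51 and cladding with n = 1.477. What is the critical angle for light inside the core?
θc = arcsin(n_cladding/n_core) = 78°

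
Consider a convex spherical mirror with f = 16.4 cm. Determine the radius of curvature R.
R = 2|f| = 32.8 cm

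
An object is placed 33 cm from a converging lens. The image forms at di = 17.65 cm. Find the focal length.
1/f = 1/do + 1/di → f = 11.5 cm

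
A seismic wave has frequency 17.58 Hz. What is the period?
T = 1/f = 0.05688 s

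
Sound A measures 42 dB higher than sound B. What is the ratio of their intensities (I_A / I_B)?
I_A/I_B = 10^(Δβ/10) = 15850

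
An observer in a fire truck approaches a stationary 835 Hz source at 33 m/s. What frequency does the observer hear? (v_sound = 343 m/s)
f_obs = f·(v + v_o)/v = 915.3 Hz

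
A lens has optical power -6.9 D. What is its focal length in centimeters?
f = 1/P = -14.49 cm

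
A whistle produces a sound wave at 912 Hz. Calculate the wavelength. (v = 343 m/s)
λ = v/f = 0.3761 m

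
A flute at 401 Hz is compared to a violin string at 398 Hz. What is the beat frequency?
3 Hz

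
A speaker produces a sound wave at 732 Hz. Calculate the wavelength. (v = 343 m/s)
λ = v/f = 0.4686 m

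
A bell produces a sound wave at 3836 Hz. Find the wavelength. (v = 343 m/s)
λ = v/f = 0.08942 m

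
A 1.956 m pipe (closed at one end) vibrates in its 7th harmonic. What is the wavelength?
λₙ = 4L/n = 1.118 m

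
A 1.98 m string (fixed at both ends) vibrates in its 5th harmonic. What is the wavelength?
λₙ = 2L/n = 0.792 m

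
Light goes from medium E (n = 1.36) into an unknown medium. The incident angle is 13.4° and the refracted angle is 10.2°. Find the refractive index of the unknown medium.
n₂ = n₁·sin θ₁ / sin θ₂ = 1.78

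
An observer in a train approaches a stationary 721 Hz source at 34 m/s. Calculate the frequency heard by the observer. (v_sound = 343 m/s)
f_obs = f·(v + v_o)/v = 792.5 Hz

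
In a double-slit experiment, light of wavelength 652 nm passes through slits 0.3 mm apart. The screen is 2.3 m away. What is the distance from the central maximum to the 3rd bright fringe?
y = mλL/d = 15 mm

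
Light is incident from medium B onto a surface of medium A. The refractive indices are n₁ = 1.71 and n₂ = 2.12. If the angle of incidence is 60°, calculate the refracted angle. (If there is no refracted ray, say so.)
sin θ₂ = (n₁/n₂)·sin θ₁ = 0.6985 → θ₂ = 44.31°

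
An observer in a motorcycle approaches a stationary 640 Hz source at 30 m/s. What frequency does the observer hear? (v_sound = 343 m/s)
f_obs = f·(v + v_o)/v = 696 Hz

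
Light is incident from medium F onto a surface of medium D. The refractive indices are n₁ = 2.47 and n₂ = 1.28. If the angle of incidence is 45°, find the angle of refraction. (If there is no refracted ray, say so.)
sin θ₂ = (n₁/n₂)·sin θ₁ = 1.364 > 1, so there is no refracted ray — the light undergoes total internal reflection.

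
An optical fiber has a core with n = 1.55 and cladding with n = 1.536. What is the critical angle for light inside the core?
θc = arcsin(n_cladding/n_core) = 82.29°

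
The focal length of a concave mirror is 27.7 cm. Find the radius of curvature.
R = 2|f| = 55.4 cm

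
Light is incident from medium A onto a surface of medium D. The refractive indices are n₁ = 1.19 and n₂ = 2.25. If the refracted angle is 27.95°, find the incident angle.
sin θ₁ = (n₂/n₁)·sin θ₂ → θ₁ = 62.4°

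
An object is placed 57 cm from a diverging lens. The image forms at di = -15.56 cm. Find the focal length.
1/f = 1/do + 1/di → f = -21.4 cm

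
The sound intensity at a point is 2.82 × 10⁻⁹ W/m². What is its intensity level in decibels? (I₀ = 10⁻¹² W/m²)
β = 10·log₁₀(I/I₀) = 34.5 dB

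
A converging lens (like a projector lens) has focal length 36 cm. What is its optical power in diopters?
P = 1/f = 2.778 D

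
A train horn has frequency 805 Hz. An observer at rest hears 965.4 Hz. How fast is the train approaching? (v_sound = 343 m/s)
v_s = v·(1 − f/f_obs) = 56.99 m/s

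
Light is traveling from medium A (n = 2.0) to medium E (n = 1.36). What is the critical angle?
θc = arcsin(n₂/n₁) = 42.84°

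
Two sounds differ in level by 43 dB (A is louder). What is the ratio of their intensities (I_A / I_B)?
I_A/I_B = 10^(Δβ/10) = 19950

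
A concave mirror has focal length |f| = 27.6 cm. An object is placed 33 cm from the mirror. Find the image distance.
f = +27.6 cm (concave); 1/di = 1/f − 1/do → di = 168.7 cm (real image, in front of mirror)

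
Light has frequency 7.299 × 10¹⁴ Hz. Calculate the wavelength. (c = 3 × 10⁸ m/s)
λ = c/f = 411 nm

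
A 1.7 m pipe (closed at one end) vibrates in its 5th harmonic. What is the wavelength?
λₙ = 4L/n = 1.36 m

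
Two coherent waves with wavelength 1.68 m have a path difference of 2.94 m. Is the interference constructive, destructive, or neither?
neither (partial) — path difference = 1.75λ, neither a whole number of wavelengths nor an odd multiple of λ/2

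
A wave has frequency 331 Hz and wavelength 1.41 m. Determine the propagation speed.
v = fλ = 466.7 m/s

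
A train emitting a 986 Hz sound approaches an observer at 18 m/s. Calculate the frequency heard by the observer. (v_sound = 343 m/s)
f_obs = f·v/(v − v_s) = 1041 Hz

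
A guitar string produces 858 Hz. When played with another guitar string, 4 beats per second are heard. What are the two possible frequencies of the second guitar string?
f₂ = 858 ± 4 Hz → 862 Hz or 854 Hz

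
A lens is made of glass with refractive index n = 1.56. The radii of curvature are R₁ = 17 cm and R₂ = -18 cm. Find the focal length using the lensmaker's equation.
1/f = (n − 1)(1/R₁ − 1/R₂) → f = 15.61 cm (converging lens)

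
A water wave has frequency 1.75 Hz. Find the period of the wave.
T = 1/f = 0.5714 s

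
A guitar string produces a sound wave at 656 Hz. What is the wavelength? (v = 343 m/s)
λ = v/f = 0.5229 m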